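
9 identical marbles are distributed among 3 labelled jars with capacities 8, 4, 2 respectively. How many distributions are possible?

14

Ignoring the caps, the number of non-negative solutions to x_1+…+x_3 = 9 is C(11,2) = 55.
Subtract solutions that violate a single cap (substitute x_i' = x_i − (cap_i+1)): x_1 ≥ 9 gives C(2,2) = 1; x_2 ≥ 5 gives C(6,2) = 15; x_3 ≥ 3 gives C(8,2) = 28. Together 44.
Add back pairs where two caps are both exceeded: 0 + 0 + 3 = 3.
By inclusion–exclusion the count is 55 − 44 + 3 = 14.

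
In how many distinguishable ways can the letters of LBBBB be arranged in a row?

5

LBBBB has 5 letters with B appearing 4 times.
So there are 5! / (4!) = 5 distinguishable arrangements.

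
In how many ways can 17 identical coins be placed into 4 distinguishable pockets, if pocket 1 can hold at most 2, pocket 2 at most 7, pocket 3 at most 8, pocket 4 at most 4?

Ignoring the caps, the number of non-negative solutions to x_1+…+x_4 = 17 is C(20,3) = 1140.
Subtract solutions that violate a single cap (substitute x_i' = x_i − (cap_i+1)): x_1 ≥ 3 gives C(17,3) = 680; x_2 ≥ 8 gives C(12,3) = 220; x_3 ≥ 9 gives C(11,3) = 165; x_4 ≥ 5 gives C(15,3) = 455. Together 1520.
Add back pairs where two caps are both exceeded: 84 + 56 + 220 + 1 + 35 + 20 = 416.
Subtract triples: 0 + 4 + 1 + 0 = 5.
By inclusion–exclusion the count is 1140 − 1520 + 416 − 5 = 31.

31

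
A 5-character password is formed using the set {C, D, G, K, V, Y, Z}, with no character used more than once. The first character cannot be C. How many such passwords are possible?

2160

The first character has 7−1 = 6 choices (anything except C).
The remaining 4 characters are filled from the other 6 symbols without repetition: 6 × 5 × 4 × 3 = 360.
Total: 6 × 360 = 2160.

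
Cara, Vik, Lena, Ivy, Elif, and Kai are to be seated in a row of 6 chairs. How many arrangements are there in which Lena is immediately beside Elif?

240

Treat {Lena, Elif} as a single unit. There are 5 units to order, and the pair itself can be ordered 2 ways.
That gives 2 × 5! = 2 × 120 = 240.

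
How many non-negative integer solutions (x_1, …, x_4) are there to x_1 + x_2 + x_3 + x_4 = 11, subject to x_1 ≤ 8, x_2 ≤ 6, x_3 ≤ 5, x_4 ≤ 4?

180

Ignoring the caps, the number of non-negative solutions to x_1+…+x_4 = 11 is C(14,3) = 364.
Subtract solutions that violate a single cap (substitute x_i' = x_i − (cap_i+1)): x_1 ≥ 9 gives C(5,3) = 10; x_2 ≥ 7 gives C(7,3) = 35; x_3 ≥ 6 gives C(8,3) = 56; x_4 ≥ 5 gives C(9,3) = 84. Together 185.
Add back pairs where two caps are both exceeded: 0 + 0 + 0 + 0 + 0 + 1 = 1.
By inclusion–exclusion the count is 364 − 185 + 1 = 180.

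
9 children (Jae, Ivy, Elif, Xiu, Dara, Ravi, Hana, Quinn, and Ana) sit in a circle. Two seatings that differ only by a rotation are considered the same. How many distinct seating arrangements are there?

Fix one person's seat to break rotational symmetry; the remaining 8 people can be arranged in (8)! = 40320 ways.

40320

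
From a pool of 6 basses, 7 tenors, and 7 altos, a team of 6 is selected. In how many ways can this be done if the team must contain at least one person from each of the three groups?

Unrestricted: C(20,6) = 38760 ways to pick any 6 of the 20.
Subtract selections that omit an entire group: no basses → C(14,6) = 3003; no tenors → C(13,6) = 1716; no altos → C(13,6) = 1716.
Add back selections omitting two groups (i.e. drawn from a single group): C(6,6) + C(7,6) + C(7,6) = 15.
By inclusion–exclusion: 38760 − 6435 + 15 = 32340.

32340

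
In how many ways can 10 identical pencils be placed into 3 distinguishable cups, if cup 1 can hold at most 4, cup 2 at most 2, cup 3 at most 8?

12

Ignoring the caps, the number of non-negative solutions to x_1+…+x_3 = 10 is C(12,2) = 66.
Subtract solutions that violate a single cap (substitute x_i' = x_i − (cap_i+1)): x_1 ≥ 5 gives C(7,2) = 21; x_2 ≥ 3 gives C(9,2) = 36; x_3 ≥ 9 gives C(3,2) = 3. Together 60.
Add back pairs where two caps are both exceeded: 6 + 0 + 0 = 6.
By inclusion–exclusion the count is 66 − 60 + 6 = 12.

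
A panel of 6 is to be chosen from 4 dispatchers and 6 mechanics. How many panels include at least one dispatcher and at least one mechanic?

Total 6-person selections from all 10: C(10,6) = 210.
Subtract selections that omit an entire group: no dispatchers → C(6,6) = 1; no mechanics → C(4,6) = 0.
Both groups omitted at once is impossible, so 210 − 1 = 209.

209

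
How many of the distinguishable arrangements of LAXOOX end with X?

With the last slot taken by X, it remains to arrange the other 5 letters (LAOOX).
Those 5 letters have O appearing twice, giving (5)!/(2!) = 60.

60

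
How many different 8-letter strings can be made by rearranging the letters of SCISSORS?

Letter multiplicities in SCISSORS: C×1, I×1, O×1, R×1, S×4.
Dividing 8! = 40320 by 4! = 24 for the repeated letters gives 1680.

1680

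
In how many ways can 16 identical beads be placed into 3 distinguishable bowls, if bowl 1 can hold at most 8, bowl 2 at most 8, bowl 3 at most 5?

21

By stars and bars, unrestricted non-negative solutions to x_1+…+x_3 = 16 number C(16+2,2) = 153.
Subtract solutions that violate a single cap (substitute x_i' = x_i − (cap_i+1)): x_1 ≥ 9 gives C(9,2) = 36; x_2 ≥ 9 gives C(9,2) = 36; x_3 ≥ 6 gives C(12,2) = 66. Together 138.
Add back pairs where two caps are both exceeded: 0 + 3 + 3 = 6.
By inclusion–exclusion the count is 153 − 138 + 6 = 21.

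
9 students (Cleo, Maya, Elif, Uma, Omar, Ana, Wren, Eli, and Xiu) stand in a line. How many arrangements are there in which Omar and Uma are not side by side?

Of the 9! = 362880 arrangements, those with Omar and Uma adjacent number 2 × 8! = 80640 (treat the pair as a block with 2 internal orders).
Complementary counting: 362880 − 80640 = 282240.

282240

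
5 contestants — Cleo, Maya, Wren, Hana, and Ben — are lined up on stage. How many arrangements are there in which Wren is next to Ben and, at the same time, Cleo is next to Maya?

24

Treat {Wren,Ben} as one block (2 orders) and {Cleo,Maya} as another (2 orders).
That leaves 3 units to arrange: 2 × 2 × 3! = 4 × 6 = 24.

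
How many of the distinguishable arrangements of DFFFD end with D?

Fix D in the last position and arrange the remaining 4 letters.
Those 4 letters have F appearing 3 times, giving (4)!/(3!) = 4.

4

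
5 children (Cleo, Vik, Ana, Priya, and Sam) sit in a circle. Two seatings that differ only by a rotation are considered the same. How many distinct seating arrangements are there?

Fix one person's seat to break rotational symmetry; the remaining 4 people can be arranged in (4)! = 24 ways.

24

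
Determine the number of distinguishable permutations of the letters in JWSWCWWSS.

2520

Letter multiplicities in JWSWCWWSS: C×1, J×1, S×3, W×4.
Dividing 9! = 362880 by 4!·3! = 144 for the repeated letters gives 2520.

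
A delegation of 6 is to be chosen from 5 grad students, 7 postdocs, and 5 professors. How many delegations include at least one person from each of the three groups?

Unrestricted: C(17,6) = 12376 ways to pick any 6 of the 17.
Selections missing a whole group: no grad students → C(12,6) = 924; no postdocs → C(10,6) = 210; no professors → C(12,6) = 924.
Add back selections omitting two groups (i.e. drawn from a single group): C(5,6) + C(7,6) + C(5,6) = 7.
By inclusion–exclusion: 12376 − 2058 + 7 = 10325.

10325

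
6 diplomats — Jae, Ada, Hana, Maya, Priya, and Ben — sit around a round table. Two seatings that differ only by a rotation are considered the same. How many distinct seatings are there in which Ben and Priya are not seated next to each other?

Without the restriction there are (5)! = 120 seatings.
Those with Ben next to Priya: fuse the pair into one unit and seat 5 units around a circle — 2·(4)! = 48.
Subtracting, 120 − 48 = 72.

72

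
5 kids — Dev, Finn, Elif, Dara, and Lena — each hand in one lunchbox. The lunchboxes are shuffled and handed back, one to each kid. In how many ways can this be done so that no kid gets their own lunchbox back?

44

Let Aᵢ be the assignments in which kid i gets their own lunchbox. We want the size of the complement of A₁∪…∪A_5.
By inclusion–exclusion this is Σ_{j=0}^{5} (−1)^j C(5,j)·(5−j)!.
Computing: 120 − 120 + 60 − 20 + 5 − 1 = 44.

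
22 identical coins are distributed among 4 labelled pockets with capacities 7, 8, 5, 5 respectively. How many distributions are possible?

20

By stars and bars, unrestricted non-negative solutions to x_1+…+x_4 = 22 number C(22+3,3) = 2300.
Subtract solutions that violate a single cap (substitute x_i' = x_i − (cap_i+1)): x_1 ≥ 8 gives C(17,3) = 680; x_2 ≥ 9 gives C(16,3) = 560; x_3 ≥ 6 gives C(19,3) = 969; x_4 ≥ 6 gives C(19,3) = 969. Together 3178.
Add back pairs where two caps are both exceeded: 56 + 165 + 165 + 120 + 120 + 286 = 912.
Subtract triples: 0 + 0 + 10 + 4 = 14.
By inclusion–exclusion the count is 2300 − 3178 + 912 − 14 = 20.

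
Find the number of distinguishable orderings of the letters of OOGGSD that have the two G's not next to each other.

Total arrangements of OOGGSD: 6!/(2!·2!) = 180.
If the two G's are adjacent, glue them into one block, leaving 5 items to arrange: (5)!/(2!) = 60 ways.
Subtracting, 180 − 60 = 120 arrangements keep the G's apart.

120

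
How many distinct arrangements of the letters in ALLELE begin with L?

30

With the first slot taken by L, it remains to arrange the other 5 letters (ALELE).
Those 5 letters have E appearing twice and L appearing twice, giving (5)!/(2!·2!) = 30.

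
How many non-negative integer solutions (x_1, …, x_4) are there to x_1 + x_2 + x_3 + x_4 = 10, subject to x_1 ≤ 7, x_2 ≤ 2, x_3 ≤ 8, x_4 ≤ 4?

106

By stars and bars, unrestricted non-negative solutions to x_1+…+x_4 = 10 number C(10+3,3) = 286.
Subtract solutions that violate a single cap (substitute x_i' = x_i − (cap_i+1)): x_1 ≥ 8 gives C(5,3) = 10; x_2 ≥ 3 gives C(10,3) = 120; x_3 ≥ 9 gives C(4,3) = 4; x_4 ≥ 5 gives C(8,3) = 56. Together 190.
Add back pairs where two caps are both exceeded: 0 + 0 + 0 + 0 + 10 + 0 = 10.
By inclusion–exclusion the count is 286 − 190 + 10 = 106.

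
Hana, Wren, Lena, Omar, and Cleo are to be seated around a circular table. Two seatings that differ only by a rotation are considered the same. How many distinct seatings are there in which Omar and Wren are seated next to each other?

12

Glue Omar and Wren into a block (2 internal orders). Seating 4 units around a circle gives (3)! arrangements.
So 2 × (3)! = 2 × 6 = 12.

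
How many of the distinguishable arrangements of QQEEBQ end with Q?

30

With the last slot taken by Q, it remains to arrange the other 5 letters (QEEBQ).
Those 5 letters have E appearing twice and Q appearing twice, giving (5)!/(2!·2!) = 30.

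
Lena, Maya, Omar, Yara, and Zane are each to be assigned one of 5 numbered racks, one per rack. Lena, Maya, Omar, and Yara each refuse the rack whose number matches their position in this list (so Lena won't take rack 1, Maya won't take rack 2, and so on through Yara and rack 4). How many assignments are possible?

Let Aᵢ (for 1 ≤ i ≤ 4) be the placements that put person i in their forbidden rack. Any j of these fix j positions, leaving (5−j)! ways to fill the rest, and there are C(4,j) ways to pick which j.
By inclusion–exclusion, the number of valid placements is Σ_{j=0}^{4} (−1)^j C(4,j)·(5−j)!.
Computing: 120 − 96 + 36 − 8 + 1 = 53.

53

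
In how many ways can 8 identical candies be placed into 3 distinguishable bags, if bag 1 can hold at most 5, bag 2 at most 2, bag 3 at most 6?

15

By stars and bars, unrestricted non-negative solutions to x_1+…+x_3 = 8 number C(8+2,2) = 45.
Subtract solutions that violate a single cap (substitute x_i' = x_i − (cap_i+1)): x_1 ≥ 6 gives C(4,2) = 6; x_2 ≥ 3 gives C(7,2) = 21; x_3 ≥ 7 gives C(3,2) = 3. Together 30.
No two caps can be exceeded simultaneously, so the pair terms are all 0.
By inclusion–exclusion the count is 45 − 30 + 0 = 15.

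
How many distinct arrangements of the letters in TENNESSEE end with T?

With the last slot taken by T, it remains to arrange the other 8 letters (ENNESSEE).
Those 8 letters have E appearing 4 times, N appearing twice, and S appearing twice, giving (8)!/(4!·2!·2!) = 420.

420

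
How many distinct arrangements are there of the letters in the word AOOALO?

60

AOOALO has 6 letters with A appearing twice and O appearing 3 times.
So there are 6! / (3!·2!) = 60 distinguishable arrangements.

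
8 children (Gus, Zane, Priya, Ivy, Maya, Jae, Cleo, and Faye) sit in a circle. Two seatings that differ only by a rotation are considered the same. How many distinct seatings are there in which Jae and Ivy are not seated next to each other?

3600

Without the restriction there are (7)! = 5040 seatings.
Seatings with Jae beside Ivy: treat them as a block with 2 internal orders, giving 2 × (6)! = 1440.
Subtracting, 5040 − 1440 = 3600.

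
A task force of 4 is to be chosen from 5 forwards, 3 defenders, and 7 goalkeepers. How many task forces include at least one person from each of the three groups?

630

Unrestricted: C(15,4) = 1365 ways to pick any 4 of the 15.
Subtract selections that omit an entire group: no forwards → C(10,4) = 210; no defenders → C(12,4) = 495; no goalkeepers → C(8,4) = 70.
Add back selections omitting two groups (i.e. drawn from a single group): C(5,4) + C(3,4) + C(7,4) = 40.
By inclusion–exclusion: 1365 − 775 + 40 = 630.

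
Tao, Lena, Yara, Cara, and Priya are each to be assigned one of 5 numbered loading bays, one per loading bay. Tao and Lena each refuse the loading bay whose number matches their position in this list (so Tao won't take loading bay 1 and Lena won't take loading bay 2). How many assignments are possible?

Let Aᵢ (for i ∈ {1, 2}) be the placements that put person i in their forbidden loading bay. Any j of these fix j positions, leaving (5−j)! ways to fill the rest, and there are C(2,j) ways to pick which j.
By inclusion–exclusion, the number of valid placements is Σ_{j=0}^{2} (−1)^j C(2,j)·(5−j)!.
Computing: 120 − 48 + 6 = 78.

78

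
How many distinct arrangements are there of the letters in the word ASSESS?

The 6 letters of ASSESS have repeats: S appearing 4 times.
Dividing 6! = 720 by 4! = 24 for the repeated letters gives 30.

30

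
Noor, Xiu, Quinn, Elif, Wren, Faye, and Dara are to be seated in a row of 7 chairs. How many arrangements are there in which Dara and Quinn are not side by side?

3600

Of the 7! = 5040 arrangements, those with Dara and Quinn adjacent number 2 × 6! = 1440 (treat the pair as a block with 2 internal orders).
So 5040 − 1440 = 3600 arrangements keep them apart.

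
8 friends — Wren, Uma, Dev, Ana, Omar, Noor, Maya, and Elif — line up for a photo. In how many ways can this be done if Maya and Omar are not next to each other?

Of the 8! = 40320 arrangements, those with Maya and Omar adjacent number 2 × 7! = 10080 (treat the pair as a block with 2 internal orders).
So 40320 − 10080 = 30240 arrangements keep them apart.

30240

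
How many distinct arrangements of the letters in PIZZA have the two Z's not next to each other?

There are 5!/(2!) = 60 arrangements of PIZZA in total.
If the two Z's are adjacent, glue them into one block, leaving 4 items to arrange: (4)! = 24 ways.
Hence 60 − 24 = 36.

36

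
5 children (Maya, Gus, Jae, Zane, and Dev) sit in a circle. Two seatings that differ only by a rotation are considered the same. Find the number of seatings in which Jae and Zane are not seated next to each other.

12

Without the restriction there are (4)! = 24 seatings.
Those with Jae next to Zane: fuse the pair into one unit and seat 4 units around a circle — 2·(3)! = 12.
Subtracting, 24 − 12 = 12.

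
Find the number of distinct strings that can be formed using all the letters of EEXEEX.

15

Letter multiplicities in EEXEEX: E×4, X×2.
So there are 6! / (4!·2!) = 15 distinguishable arrangements.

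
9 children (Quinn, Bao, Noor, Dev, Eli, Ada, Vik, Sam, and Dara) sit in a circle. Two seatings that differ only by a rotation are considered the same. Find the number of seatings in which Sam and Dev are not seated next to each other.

30240

Without the restriction there are (8)! = 40320 seatings.
Seatings with Sam beside Dev: treat them as a block with 2 internal orders, giving 2 × (7)! = 10080.
Subtracting, 40320 − 10080 = 30240.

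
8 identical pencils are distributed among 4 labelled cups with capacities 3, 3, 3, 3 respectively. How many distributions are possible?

31

Without the upper bounds there are C(11,3) = 165 ways to split 8 among 4 cups.
Subtract solutions that violate a single cap (substitute x_i' = x_i − (cap_i+1)): x_1 ≥ 4 gives C(7,3) = 35; x_2 ≥ 4 gives C(7,3) = 35; x_3 ≥ 4 gives C(7,3) = 35; x_4 ≥ 4 gives C(7,3) = 35. Together 140.
Add back pairs where two caps are both exceeded: 1 + 1 + 1 + 1 + 1 + 1 = 6.
By inclusion–exclusion the count is 165 − 140 + 6 = 31.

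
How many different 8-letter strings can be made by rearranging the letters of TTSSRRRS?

560

TTSSRRRS has 8 letters with R appearing 3 times, S appearing 3 times, and T appearing twice.
Dividing 8! = 40320 by 3!·3!·2! = 72 for the repeated letters gives 560.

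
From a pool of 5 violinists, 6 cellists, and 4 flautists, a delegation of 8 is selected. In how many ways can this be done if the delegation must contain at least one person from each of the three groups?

6216

Unrestricted: C(15,8) = 6435 ways to pick any 8 of the 15.
Subtract selections that omit an entire group: no violinists → C(10,8) = 45; no cellists → C(9,8) = 9; no flautists → C(11,8) = 165.
Add back selections omitting two groups (i.e. drawn from a single group): C(5,8) + C(6,8) + C(4,8) = 0.
By inclusion–exclusion: 6435 − 219 + 0 = 6216.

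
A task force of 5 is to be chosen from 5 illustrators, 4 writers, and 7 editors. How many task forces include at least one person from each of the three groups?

Unrestricted: C(16,5) = 4368 ways to pick any 5 of the 16.
Selections missing a whole group: no illustrators → C(11,5) = 462; no writers → C(12,5) = 792; no editors → C(9,5) = 126.
Add back selections omitting two groups (i.e. drawn from a single group): C(5,5) + C(4,5) + C(7,5) = 22.
By inclusion–exclusion: 4368 − 1380 + 22 = 3010.

3010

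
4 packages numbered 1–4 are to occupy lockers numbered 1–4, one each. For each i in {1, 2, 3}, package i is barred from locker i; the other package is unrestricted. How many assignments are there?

11

Let Aᵢ (for i ∈ {1, 2, 3}) be the placements that put package i in its forbidden locker. Any j of these fix j positions, leaving (4−j)! ways to fill the rest, and there are C(3,j) ways to pick which j.
By inclusion–exclusion, the number of valid placements is Σ_{j=0}^{3} (−1)^j C(3,j)·(4−j)!.
Computing: 24 − 18 + 6 − 1 = 11.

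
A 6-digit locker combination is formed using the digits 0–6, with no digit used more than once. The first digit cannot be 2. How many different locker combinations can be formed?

4320

The first digit has 7−1 = 6 choices (anything except 2).
The remaining 5 digits are filled from the other 6 symbols without repetition: 6 × 5 × 4 × 3 × 2 = 720.
Total: 6 × 720 = 4320.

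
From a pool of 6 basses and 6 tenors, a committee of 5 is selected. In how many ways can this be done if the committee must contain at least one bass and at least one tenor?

Unrestricted: C(12,5) = 792 ways to pick any 5 of the 12.
Selections missing a whole group: no basses → C(6,5) = 6; no tenors → C(6,5) = 6.
Both groups omitted at once is impossible, so 792 − 12 = 780.

780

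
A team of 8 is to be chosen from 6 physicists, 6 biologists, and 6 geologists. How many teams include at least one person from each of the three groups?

42273

Unrestricted: C(18,8) = 43758 ways to pick any 8 of the 18.
Subtract selections that omit an entire group: no physicists → C(12,8) = 495; no biologists → C(12,8) = 495; no geologists → C(12,8) = 495.
Add back selections omitting two groups (i.e. drawn from a single group): C(6,8) + C(6,8) + C(6,8) = 0.
By inclusion–exclusion: 43758 − 1485 + 0 = 42273.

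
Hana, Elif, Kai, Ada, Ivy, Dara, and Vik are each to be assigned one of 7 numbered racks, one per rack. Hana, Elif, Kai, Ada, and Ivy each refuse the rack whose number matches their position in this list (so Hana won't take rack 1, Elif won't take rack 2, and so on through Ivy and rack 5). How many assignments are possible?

2428

Let Aᵢ (for 1 ≤ i ≤ 5) be the placements that put person i in their forbidden rack. Any j of these fix j positions, leaving (7−j)! ways to fill the rest, and there are C(5,j) ways to pick which j.
By inclusion–exclusion, the number of valid placements is Σ_{j=0}^{5} (−1)^j C(5,j)·(7−j)!.
Computing: 5040 − 3600 + 1200 − 240 + 30 − 2 = 2428.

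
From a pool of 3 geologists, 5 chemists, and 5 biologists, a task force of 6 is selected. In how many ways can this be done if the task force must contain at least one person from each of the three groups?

With no constraint there are C(13,6) = 1716 possible selections.
Selections missing a whole group: no geologists → C(10,6) = 210; no chemists → C(8,6) = 28; no biologists → C(8,6) = 28.
Add back selections omitting two groups (i.e. drawn from a single group): C(3,6) + C(5,6) + C(5,6) = 0.
By inclusion–exclusion: 1716 − 266 + 0 = 1450.

1450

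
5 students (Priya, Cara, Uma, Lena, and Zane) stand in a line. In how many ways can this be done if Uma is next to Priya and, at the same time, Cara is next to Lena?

24

Treat {Uma,Priya} as one block (2 orders) and {Cara,Lena} as another (2 orders).
That leaves 3 units to arrange: 2 × 2 × 3! = 4 × 6 = 24.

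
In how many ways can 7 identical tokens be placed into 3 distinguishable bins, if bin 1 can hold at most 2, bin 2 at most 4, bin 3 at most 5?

12

Ignoring the caps, the number of non-negative solutions to x_1+…+x_3 = 7 is C(9,2) = 36.
Subtract solutions that violate a single cap (substitute x_i' = x_i − (cap_i+1)): x_1 ≥ 3 gives C(6,2) = 15; x_2 ≥ 5 gives C(4,2) = 6; x_3 ≥ 6 gives C(3,2) = 3. Together 24.
No two caps can be exceeded simultaneously, so the pair terms are all 0.
By inclusion–exclusion the count is 36 − 24 + 0 = 12.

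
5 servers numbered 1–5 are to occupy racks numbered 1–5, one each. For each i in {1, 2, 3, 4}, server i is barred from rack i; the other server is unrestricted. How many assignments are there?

53

Let Aᵢ (for 1 ≤ i ≤ 4) be the placements that put server i in its forbidden rack. Any j of these fix j positions, leaving (5−j)! ways to fill the rest, and there are C(4,j) ways to pick which j.
By inclusion–exclusion, the number of valid placements is Σ_{j=0}^{4} (−1)^j C(4,j)·(5−j)!.
Computing: 120 − 96 + 36 − 8 + 1 = 53.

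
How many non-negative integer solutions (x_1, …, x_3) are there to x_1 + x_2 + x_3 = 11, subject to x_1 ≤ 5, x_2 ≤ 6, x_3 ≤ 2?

Ignoring the caps, the number of non-negative solutions to x_1+…+x_3 = 11 is C(13,2) = 78.
Subtract solutions that violate a single cap (substitute x_i' = x_i − (cap_i+1)): x_1 ≥ 6 gives C(7,2) = 21; x_2 ≥ 7 gives C(6,2) = 15; x_3 ≥ 3 gives C(10,2) = 45. Together 81.
Add back pairs where two caps are both exceeded: 0 + 6 + 3 = 9.
By inclusion–exclusion the count is 78 − 81 + 9 = 6.

6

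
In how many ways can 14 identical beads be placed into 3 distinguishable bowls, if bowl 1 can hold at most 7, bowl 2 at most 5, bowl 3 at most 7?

21

Ignoring the caps, the number of non-negative solutions to x_1+…+x_3 = 14 is C(16,2) = 120.
Subtract solutions that violate a single cap (substitute x_i' = x_i − (cap_i+1)): x_1 ≥ 8 gives C(8,2) = 28; x_2 ≥ 6 gives C(10,2) = 45; x_3 ≥ 8 gives C(8,2) = 28. Together 101.
Add back pairs where two caps are both exceeded: 1 + 0 + 1 = 2.
By inclusion–exclusion the count is 120 − 101 + 2 = 21.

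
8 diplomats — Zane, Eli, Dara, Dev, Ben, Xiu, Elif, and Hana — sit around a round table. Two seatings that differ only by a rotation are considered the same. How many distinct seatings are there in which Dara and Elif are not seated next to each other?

Without the restriction there are (7)! = 5040 seatings.
Seatings with Dara beside Elif: treat them as a block with 2 internal orders, giving 2 × (6)! = 1440.
Subtracting, 5040 − 1440 = 3600.

3600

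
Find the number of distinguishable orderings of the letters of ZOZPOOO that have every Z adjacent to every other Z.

30

Treat the 2 copies of Z as a single block. The multiset to arrange is then {ZZ, O, O, O, O, P}, 6 items in all.
That gives (6)!/(4!) = 30 arrangements.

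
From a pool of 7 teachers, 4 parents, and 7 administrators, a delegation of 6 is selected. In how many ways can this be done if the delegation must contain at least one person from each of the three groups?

14651

With no constraint there are C(18,6) = 18564 possible selections.
Selections missing a whole group: no teachers → C(11,6) = 462; no parents → C(14,6) = 3003; no administrators → C(11,6) = 462.
Add back selections omitting two groups (i.e. drawn from a single group): C(7,6) + C(4,6) + C(7,6) = 14.
By inclusion–exclusion: 18564 − 3927 + 14 = 14651.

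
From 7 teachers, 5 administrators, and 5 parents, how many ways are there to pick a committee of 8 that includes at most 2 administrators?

Split by how many administrators are chosen (0 through 2).
Sum: C(5,0)·C(12,8) + C(5,1)·C(12,7) + C(5,2)·C(12,6) = 495 + 3960 + 9240 = 13695.

13695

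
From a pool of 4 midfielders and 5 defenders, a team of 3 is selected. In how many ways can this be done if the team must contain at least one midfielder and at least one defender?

Unrestricted: C(9,3) = 84 ways to pick any 3 of the 9.
Subtract selections that omit an entire group: no midfielders → C(5,3) = 10; no defenders → C(4,3) = 4.
Both groups omitted at once is impossible, so 84 − 14 = 70.

70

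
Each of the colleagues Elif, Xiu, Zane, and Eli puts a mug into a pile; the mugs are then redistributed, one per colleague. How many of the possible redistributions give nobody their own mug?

Count assignments avoiding every fixed point. For any j of the 4 colleagues fixed to their own mug, the other 4−j can be arranged in (4−j)! ways.
By inclusion–exclusion this is Σ_{j=0}^{4} (−1)^j C(4,j)·(4−j)!.
Computing: 24 − 24 + 12 − 4 + 1 = 9.

9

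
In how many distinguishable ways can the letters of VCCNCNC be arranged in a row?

The 7 letters of VCCNCNC have repeats: C appearing 4 times and N appearing twice.
The number of distinct arrangements is 7!/(4!·2!) = 5040/48 = 105.

105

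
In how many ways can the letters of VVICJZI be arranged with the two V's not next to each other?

900

There are 7!/(2!·2!) = 1260 arrangements of VVICJZI in total.
Arrangements with the V's together: treat VV as one letter, giving (6)!/(2!) = 360.
Subtracting, 1260 − 360 = 900 arrangements keep the V's apart.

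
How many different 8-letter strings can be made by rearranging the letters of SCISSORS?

The 8 letters of SCISSORS have repeats: S appearing 4 times.
Dividing 8! = 40320 by 4! = 24 for the repeated letters gives 1680.

1680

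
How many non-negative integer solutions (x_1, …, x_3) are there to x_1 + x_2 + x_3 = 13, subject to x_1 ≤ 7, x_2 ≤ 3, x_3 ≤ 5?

Ignoring the caps, the number of non-negative solutions to x_1+…+x_3 = 13 is C(15,2) = 105.
Subtract solutions that violate a single cap (substitute x_i' = x_i − (cap_i+1)): x_1 ≥ 8 gives C(7,2) = 21; x_2 ≥ 4 gives C(11,2) = 55; x_3 ≥ 6 gives C(9,2) = 36. Together 112.
Add back pairs where two caps are both exceeded: 3 + 0 + 10 = 13.
By inclusion–exclusion the count is 105 − 112 + 13 = 6.

6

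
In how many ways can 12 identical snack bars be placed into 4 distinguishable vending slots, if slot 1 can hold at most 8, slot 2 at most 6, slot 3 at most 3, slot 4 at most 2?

By stars and bars, unrestricted non-negative solutions to x_1+…+x_4 = 12 number C(12+3,3) = 455.
Subtract solutions that violate a single cap (substitute x_i' = x_i − (cap_i+1)): x_1 ≥ 9 gives C(6,3) = 20; x_2 ≥ 7 gives C(8,3) = 56; x_3 ≥ 4 gives C(11,3) = 165; x_4 ≥ 3 gives C(12,3) = 220. Together 461.
Add back pairs where two caps are both exceeded: 0 + 0 + 1 + 4 + 10 + 56 = 71.
By inclusion–exclusion the count is 455 − 461 + 71 = 65.

65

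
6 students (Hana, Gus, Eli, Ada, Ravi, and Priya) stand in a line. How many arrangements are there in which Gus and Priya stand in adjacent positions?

Place the 4 others and the Gus-Priya pair as 5 objects in a line; the pair has 2 internal arrangements.
That gives 2 × 5! = 2 × 120 = 240.

240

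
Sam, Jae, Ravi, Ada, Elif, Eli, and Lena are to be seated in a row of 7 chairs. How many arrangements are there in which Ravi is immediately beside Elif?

1440

Place the 5 others and the Ravi-Elif pair as 6 objects in a line; the pair has 2 internal arrangements.
That gives 2 × 6! = 2 × 720 = 1440.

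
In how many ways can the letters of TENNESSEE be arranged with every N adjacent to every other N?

Treat the 2 copies of N as a single block. The multiset to arrange is then {NN, E, E, E, E, S, S, T}, 8 items in all.
That gives (8)!/(4!·2!) = 840 arrangements.

840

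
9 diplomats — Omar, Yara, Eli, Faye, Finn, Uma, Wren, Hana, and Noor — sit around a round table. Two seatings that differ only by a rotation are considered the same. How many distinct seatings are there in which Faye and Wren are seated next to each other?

Treat {Faye, Wren} as one unit (2 internal orders) and seat the resulting 8 units around the table: (7)! circular arrangements.
So 2 × (7)! = 2 × 5040 = 10080.

10080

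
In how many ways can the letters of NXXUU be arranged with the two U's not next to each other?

Total arrangements of NXXUU: 5!/(2!·2!) = 30.
If the two U's are adjacent, glue them into one block, leaving 4 items to arrange: (4)!/(2!) = 12 ways.
Subtracting, 30 − 12 = 18 arrangements keep the U's apart.

18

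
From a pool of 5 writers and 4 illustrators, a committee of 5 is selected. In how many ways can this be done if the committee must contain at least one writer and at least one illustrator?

Unrestricted: C(9,5) = 126 ways to pick any 5 of the 9.
Selections missing a whole group: no writers → C(4,5) = 0; no illustrators → C(5,5) = 1.
Both groups omitted at once is impossible, so 126 − 1 = 125.

125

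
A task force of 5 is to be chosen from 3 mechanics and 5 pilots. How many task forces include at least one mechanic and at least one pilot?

55

Unrestricted: C(8,5) = 56 ways to pick any 5 of the 8.
Selections missing a whole group: no mechanics → C(5,5) = 1; no pilots → C(3,5) = 0.
Both groups omitted at once is impossible, so 56 − 1 = 55.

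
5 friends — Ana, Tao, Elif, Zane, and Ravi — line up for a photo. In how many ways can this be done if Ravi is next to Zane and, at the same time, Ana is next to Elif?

Treat {Ravi,Zane} as one block (2 orders) and {Ana,Elif} as another (2 orders).
That leaves 3 units to arrange: 2 × 2 × 3! = 4 × 6 = 24.

24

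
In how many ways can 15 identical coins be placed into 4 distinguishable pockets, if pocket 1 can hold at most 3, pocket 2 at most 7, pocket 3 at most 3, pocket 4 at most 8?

64

Without the upper bounds there are C(18,3) = 816 ways to split 15 among 4 pockets.
Subtract solutions that violate a single cap (substitute x_i' = x_i − (cap_i+1)): x_1 ≥ 4 gives C(14,3) = 364; x_2 ≥ 8 gives C(10,3) = 120; x_3 ≥ 4 gives C(14,3) = 364; x_4 ≥ 9 gives C(9,3) = 84. Together 932.
Add back pairs where two caps are both exceeded: 20 + 120 + 10 + 20 + 0 + 10 = 180.
By inclusion–exclusion the count is 816 − 932 + 180 = 64.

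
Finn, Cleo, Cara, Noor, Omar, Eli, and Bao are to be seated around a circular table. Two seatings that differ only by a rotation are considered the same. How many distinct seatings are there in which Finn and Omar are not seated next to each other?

480

Without the restriction there are (6)! = 720 seatings.
Seatings with Finn beside Omar: treat them as a block with 2 internal orders, giving 2 × (5)! = 240.
Subtracting, 720 − 240 = 480.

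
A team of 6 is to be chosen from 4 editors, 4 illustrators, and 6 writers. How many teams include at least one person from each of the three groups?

2556

Unrestricted: C(14,6) = 3003 ways to pick any 6 of the 14.
Subtract selections that omit an entire group: no editors → C(10,6) = 210; no illustrators → C(10,6) = 210; no writers → C(8,6) = 28.
Add back selections omitting two groups (i.e. drawn from a single group): C(4,6) + C(4,6) + C(6,6) = 1.
By inclusion–exclusion: 3003 − 448 + 1 = 2556.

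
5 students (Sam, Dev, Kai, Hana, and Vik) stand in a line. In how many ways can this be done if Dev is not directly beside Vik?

There are 5! = 120 arrangements in all. If Dev and Vik are adjacent, merging them into one block gives 2·(4)! = 48 arrangements.
Complementary counting: 120 − 48 = 72.

72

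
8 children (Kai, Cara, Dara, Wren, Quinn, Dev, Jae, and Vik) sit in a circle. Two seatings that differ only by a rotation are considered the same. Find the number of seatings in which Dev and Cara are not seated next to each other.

Without the restriction there are (7)! = 5040 seatings.
Those with Dev next to Cara: fuse the pair into one unit and seat 7 units around a circle — 2·(6)! = 1440.
Subtracting, 5040 − 1440 = 3600.

3600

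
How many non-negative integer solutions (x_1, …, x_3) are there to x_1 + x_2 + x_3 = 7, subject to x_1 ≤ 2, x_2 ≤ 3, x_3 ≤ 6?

Without the upper bounds there are C(9,2) = 36 ways to split 7 among 3 variables.
Subtract solutions that violate a single cap (substitute x_i' = x_i − (cap_i+1)): x_1 ≥ 3 gives C(6,2) = 15; x_2 ≥ 4 gives C(5,2) = 10; x_3 ≥ 7 gives C(2,2) = 1. Together 26.
Add back pairs where two caps are both exceeded: 1 + 0 + 0 = 1.
By inclusion–exclusion the count is 36 − 26 + 1 = 11.

11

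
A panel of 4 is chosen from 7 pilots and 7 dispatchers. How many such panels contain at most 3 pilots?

Split by how many pilots are chosen (0 through 3).
Sum: C(7,0)·C(7,4) + C(7,1)·C(7,3) + C(7,2)·C(7,2) + C(7,3)·C(7,1) = 35 + 245 + 441 + 245 = 966.

966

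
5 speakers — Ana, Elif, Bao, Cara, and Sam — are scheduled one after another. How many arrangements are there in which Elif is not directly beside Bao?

72

Of the 5! = 120 arrangements, those with Elif and Bao adjacent number 2 × 4! = 48 (treat the pair as a block with 2 internal orders).
So 120 − 48 = 72 arrangements keep them apart.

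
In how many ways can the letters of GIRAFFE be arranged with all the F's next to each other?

720

Treat the 2 copies of F as a single block. The multiset to arrange is then {FF, A, E, G, I, R}, 6 items in all.
All 6 items are distinct, so there are (6)! = 720 arrangements.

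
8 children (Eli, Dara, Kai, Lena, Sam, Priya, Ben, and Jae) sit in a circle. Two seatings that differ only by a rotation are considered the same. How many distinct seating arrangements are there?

5040

Fix one person's seat to break rotational symmetry; the remaining 7 people can be arranged in (7)! = 5040 ways.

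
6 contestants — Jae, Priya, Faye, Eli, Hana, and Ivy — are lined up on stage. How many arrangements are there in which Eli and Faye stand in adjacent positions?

240

Place the 4 others and the Eli-Faye pair as 5 objects in a line; the pair has 2 internal arrangements.
So the count is 2·(5)! = 240.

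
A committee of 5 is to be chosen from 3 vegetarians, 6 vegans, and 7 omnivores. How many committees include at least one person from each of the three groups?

Unrestricted: C(16,5) = 4368 ways to pick any 5 of the 16.
Selections missing a whole group: no vegetarians → C(13,5) = 1287; no vegans → C(10,5) = 252; no omnivores → C(9,5) = 126.
Add back selections omitting two groups (i.e. drawn from a single group): C(3,5) + C(6,5) + C(7,5) = 27.
By inclusion–exclusion: 4368 − 1665 + 27 = 2730.

2730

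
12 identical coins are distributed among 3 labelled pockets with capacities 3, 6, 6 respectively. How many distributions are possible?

10

By stars and bars, unrestricted non-negative solutions to x_1+…+x_3 = 12 number C(12+2,2) = 91.
Subtract solutions that violate a single cap (substitute x_i' = x_i − (cap_i+1)): x_1 ≥ 4 gives C(10,2) = 45; x_2 ≥ 7 gives C(7,2) = 21; x_3 ≥ 7 gives C(7,2) = 21. Together 87.
Add back pairs where two caps are both exceeded: 3 + 3 + 0 = 6.
By inclusion–exclusion the count is 91 − 87 + 6 = 10.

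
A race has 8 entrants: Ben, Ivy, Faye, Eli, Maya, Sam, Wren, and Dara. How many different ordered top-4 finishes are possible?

There are 8 choices for 1st place, 7 for 2nd, and so on down to 5 for position 4.
That gives 8 × 7 × 6 × 5 = 1680.

1680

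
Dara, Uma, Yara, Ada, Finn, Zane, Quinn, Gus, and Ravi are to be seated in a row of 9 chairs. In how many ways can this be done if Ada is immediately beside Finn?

80640

Glue Ada and Finn into one block (2 internal orders), leaving 8 units to arrange in a row.
So the count is 2·(8)! = 80640.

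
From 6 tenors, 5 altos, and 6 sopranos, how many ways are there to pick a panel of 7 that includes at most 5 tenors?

Split by how many tenors are chosen (0 through 5).
Sum: C(6,0)·C(11,7) + C(6,1)·C(11,6) + C(6,2)·C(11,5) + C(6,3)·C(11,4) + C(6,4)·C(11,3) + C(6,5)·C(11,2) = 330 + 2772 + 6930 + 6600 + 2475 + 330 = 19437.

19437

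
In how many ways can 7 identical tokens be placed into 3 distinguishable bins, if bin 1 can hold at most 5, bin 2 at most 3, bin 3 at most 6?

22

By stars and bars, unrestricted non-negative solutions to x_1+…+x_3 = 7 number C(7+2,2) = 36.
Subtract solutions that violate a single cap (substitute x_i' = x_i − (cap_i+1)): x_1 ≥ 6 gives C(3,2) = 3; x_2 ≥ 4 gives C(5,2) = 10; x_3 ≥ 7 gives C(2,2) = 1. Together 14.
No two caps can be exceeded simultaneously, so the pair terms are all 0.
By inclusion–exclusion the count is 36 − 14 + 0 = 22.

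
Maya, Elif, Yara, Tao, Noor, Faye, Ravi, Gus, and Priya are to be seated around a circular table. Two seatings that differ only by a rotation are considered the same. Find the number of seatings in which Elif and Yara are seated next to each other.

10080

Treat {Elif, Yara} as one unit (2 internal orders) and seat the resulting 8 units around the table: (7)! circular arrangements.
So 2 × (7)! = 2 × 5040 = 10080.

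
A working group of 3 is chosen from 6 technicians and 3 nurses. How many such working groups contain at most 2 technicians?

Split by how many technicians are chosen (0 through 2).
Sum: C(6,0)·C(3,3) + C(6,1)·C(3,2) + C(6,2)·C(3,1) = 1 + 18 + 45 = 64.

64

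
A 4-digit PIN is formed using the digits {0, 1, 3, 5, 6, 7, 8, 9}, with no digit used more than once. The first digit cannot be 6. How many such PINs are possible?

The first digit has 8−1 = 7 choices (anything except 6).
The remaining 3 digits are filled from the other 7 symbols without repetition: 7 × 6 × 5 = 210.
Total: 7 × 210 = 1470.

1470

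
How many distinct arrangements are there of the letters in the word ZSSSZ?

Letter multiplicities in ZSSSZ: S×3, Z×2.
The number of distinct arrangements is 5!/(3!·2!) = 120/12 = 10.

10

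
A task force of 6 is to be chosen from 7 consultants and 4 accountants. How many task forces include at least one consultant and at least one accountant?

Unrestricted: C(11,6) = 462 ways to pick any 6 of the 11.
Selections missing a whole group: no consultants → C(4,6) = 0; no accountants → C(7,6) = 7.
Both groups omitted at once is impossible, so 462 − 7 = 455.

455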